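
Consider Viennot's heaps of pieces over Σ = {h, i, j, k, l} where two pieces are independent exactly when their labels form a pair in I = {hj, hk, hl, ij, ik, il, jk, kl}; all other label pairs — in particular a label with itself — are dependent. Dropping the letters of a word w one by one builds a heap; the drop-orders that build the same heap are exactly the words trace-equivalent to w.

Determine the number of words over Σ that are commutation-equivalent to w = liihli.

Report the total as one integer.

15

drop 0:l onto floor
drop 1:i onto floor
drop 2:i onto {1:i}
drop 3:h onto {2:i}
drop 4:l onto {0:l}
drop 5:i onto {3:h}
ground layer = {0:l, 1:i}
drop-orders for the pieces not yet dropped (sum over which currently-grounded one goes next):
  1 to go: {4} 1  {5} 1
  2 to go: {0,4} 1  {3,5} 1  {4,5} 2
  3 to go: {0,4,5} 3  {2,3,5} 1  {3,4,5} 3
  4 to go: {0,3,4,5} 6  {1,2,3,5} 1  {2,3,4,5} 4
  if 0:l drops first: 5 orders
  if 1:i drops first: 10 orders
heap linearizations: 15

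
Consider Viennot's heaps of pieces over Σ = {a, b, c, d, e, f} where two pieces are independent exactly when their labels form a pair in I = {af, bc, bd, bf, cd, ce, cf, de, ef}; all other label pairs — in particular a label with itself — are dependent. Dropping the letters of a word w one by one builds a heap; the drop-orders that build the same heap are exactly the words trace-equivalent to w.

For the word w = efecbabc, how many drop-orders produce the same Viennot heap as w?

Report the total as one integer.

drop 0:e onto floor
drop 1:f onto floor
drop 2:e onto {0:e}
drop 3:c onto floor
drop 4:b onto {2:e}
drop 5:a onto {3:c, 4:b}
drop 6:b onto {5:a}
drop 7:c onto {5:a}
ground layer = {0:e, 1:f, 3:c}
drop-orders for the pieces not yet dropped (sum over which currently-grounded one goes next):
  1 to go: {1} 1  {6} 1  {7} 1
  2 to go: {1,6} 2  {1,7} 2  {6,7} 2
  3 to go: {1,6,7} 6  {5,6,7} 2
  4 to go: {1,5,6,7} 8  {3,5,6,7} 2  {4,5,6,7} 2
  5 to go: {1,3,5,6,7} 10  {1,4,5,6,7} 10  {2,4,5,6,7} 2  {3,4,5,6,7} 4
  6 to go: {0,2,4,5,6,7} 2  {1,2,4,5,6,7} 12  {1,3,4,5,6,7} 24  {2,3,4,5,6,7} 6
  if 0:e drops first: 42 orders
  if 1:f drops first: 8 orders
  if 3:c drops first: 14 orders
heap linearizations: 64

64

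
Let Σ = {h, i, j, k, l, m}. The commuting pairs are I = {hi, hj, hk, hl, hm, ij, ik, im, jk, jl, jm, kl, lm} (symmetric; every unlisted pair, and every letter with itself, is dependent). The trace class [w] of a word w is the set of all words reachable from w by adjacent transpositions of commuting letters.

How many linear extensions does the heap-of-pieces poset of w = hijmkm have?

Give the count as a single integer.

piece 0:h — minimal
piece 1:i — minimal
piece 2:j — minimal
piece 3:m — minimal
piece 4:k rests on {3:m}
piece 5:m rests on {4:k}
minimal pieces: {0:h, 1:i, 2:j, 3:m}
ways to finish when only these pieces remain (= sum over removing one remaining piece with nothing left below it):
  1 left: {0}→1  {1}→1  {2}→1  {5}→1
  2 left: {0,1}→2  {0,2}→2  {0,5}→2  {1,2}→2  {1,5}→2  {2,5}→2  {4,5}→1
  3 left: {0,1,2}→6  {0,1,5}→6  {0,2,5}→6  {0,4,5}→3  {1,2,5}→6  {1,4,5}→3  {2,4,5}→3  {3,4,5}→1
  4 left: {0,1,2,5}→24  {0,1,4,5}→12  {0,2,4,5}→12  {0,3,4,5}→4  {1,2,4,5}→12  {1,3,4,5}→4  {2,3,4,5}→4
  placing 0:h first → 20 extensions
  placing 1:i first → 20 extensions
  placing 2:j first → 20 extensions
  placing 3:m first → 60 extensions
total linear extensions = 120

120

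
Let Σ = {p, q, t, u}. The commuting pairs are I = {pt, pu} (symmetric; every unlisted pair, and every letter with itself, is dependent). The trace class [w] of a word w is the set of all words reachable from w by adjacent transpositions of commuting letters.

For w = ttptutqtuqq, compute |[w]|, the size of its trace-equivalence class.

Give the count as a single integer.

drop 0:t onto floor
drop 1:t onto {0:t}
drop 2:p onto floor
drop 3:t onto {1:t}
drop 4:u onto {3:t}
drop 5:t onto {4:u}
drop 6:q onto {2:p, 5:t}
drop 7:t onto {6:q}
drop 8:u onto {7:t}
drop 9:q onto {8:u}
drop 10:q onto {9:q}
ground layer = {0:t, 2:p}
drop-orders for the pieces not yet dropped (sum over which currently-grounded one goes next):
  1 to go: {10} 1
  2 to go: {9,10} 1
  3 to go: {8,9,10} 1
  4 to go: {7,8,9,10} 1
  5 to go: {6,7,8,9,10} 1
  6 to go: {2,6,7,8,9,10} 1  {5,6,7,8,9,10} 1
  7 to go: {2,5,6,7,8,9,10} 2  {4,5,6,7,8,9,10} 1
  8 to go: {2,4,5,6,7,8,9,10} 3  {3,4,5,6,7,8,9,10} 1
  9 to go: {1,3,4,5,6,7,8,9,10} 1  {2,3,4,5,6,7,8,9,10} 4
  if 0:t drops first: 5 orders
  if 2:p drops first: 1 orders
heap linearizations: 6

6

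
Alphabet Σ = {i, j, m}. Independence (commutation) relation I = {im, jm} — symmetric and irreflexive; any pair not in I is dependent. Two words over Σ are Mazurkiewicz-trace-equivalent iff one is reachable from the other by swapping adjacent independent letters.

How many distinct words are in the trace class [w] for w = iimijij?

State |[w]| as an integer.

7

0(i) covers ∅
1(i) covers 0:i
2(m) covers ∅
3(i) covers 1:i
4(j) covers 3:i
5(i) covers 4:j
6(j) covers 5:i
floor of heap: 0:i, 2:m
completions by unplaced set U, small U first (add the entries for U minus each lowest piece of U):
  |U|=1: {2}:1  {6}:1
  |U|=2: {2,6}:2  {5,6}:1
  |U|=3: {2,5,6}:3  {4,5,6}:1
  |U|=4: {2,4,5,6}:4  {3,4,5,6}:1
  |U|=5: {1,3,4,5,6}:1  {2,3,4,5,6}:5
  start at 0(i): 6
  start at 2(m): 1
sum over floor = 7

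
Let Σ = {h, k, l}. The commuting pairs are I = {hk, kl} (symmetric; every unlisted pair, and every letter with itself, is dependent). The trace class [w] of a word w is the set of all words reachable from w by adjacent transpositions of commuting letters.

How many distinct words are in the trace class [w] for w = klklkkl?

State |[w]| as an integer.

piece 0:k — minimal
piece 1:l — minimal
piece 2:k rests on {0:k}
piece 3:l rests on {1:l}
piece 4:k rests on {2:k}
piece 5:k rests on {4:k}
piece 6:l rests on {3:l}
minimal pieces: {0:k, 1:l}
ways to finish when only these pieces remain (= sum over removing one remaining piece with nothing left below it):
  1 left: {5}→1  {6}→1
  2 left: {3,6}→1  {4,5}→1  {5,6}→2
  3 left: {1,3,6}→1  {2,4,5}→1  {3,5,6}→3  {4,5,6}→3
  4 left: {0,2,4,5}→1  {1,3,5,6}→4  {2,4,5,6}→4  {3,4,5,6}→6
  5 left: {0,2,4,5,6}→5  {1,3,4,5,6}→10  {2,3,4,5,6}→10
  placing 0:k first → 20 extensions
  placing 1:l first → 15 extensions
total linear extensions = 35

35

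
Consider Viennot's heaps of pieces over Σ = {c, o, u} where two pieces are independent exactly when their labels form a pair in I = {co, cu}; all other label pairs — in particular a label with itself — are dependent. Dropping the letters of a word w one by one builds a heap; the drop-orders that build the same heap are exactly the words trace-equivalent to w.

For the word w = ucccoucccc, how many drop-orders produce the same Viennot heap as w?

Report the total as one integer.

piece 0:u — minimal
piece 1:c — minimal
piece 2:c rests on {1:c}
piece 3:c rests on {2:c}
piece 4:o rests on {0:u}
piece 5:u rests on {4:o}
piece 6:c rests on {3:c}
piece 7:c rests on {6:c}
piece 8:c rests on {7:c}
piece 9:c rests on {8:c}
minimal pieces: {0:u, 1:c}
ways to finish when only these pieces remain (= sum over removing one remaining piece with nothing left below it):
  1 left: {5}→1  {9}→1
  2 left: {4,5}→1  {5,9}→2  {8,9}→1
  3 left: {0,4,5}→1  {4,5,9}→3  {5,8,9}→3  {7,8,9}→1
  4 left: {0,4,5,9}→4  {4,5,8,9}→6  {5,7,8,9}→4  {6,7,8,9}→1
  5 left: {0,4,5,8,9}→10  {3,6,7,8,9}→1  {4,5,7,8,9}→10  {5,6,7,8,9}→5
  6 left: {0,4,5,7,8,9}→20  {2,3,6,7,8,9}→1  {3,5,6,7,8,9}→6  {4,5,6,7,8,9}→15
  7 left: {0,4,5,6,7,8,9}→35  {1,2,3,6,7,8,9}→1  {2,3,5,6,7,8,9}→7  {3,4,5,6,7,8,9}→21
  8 left: {0,3,4,5,6,7,8,9}→56  {1,2,3,5,6,7,8,9}→8  {2,3,4,5,6,7,8,9}→28
  placing 0:u first → 36 extensions
  placing 1:c first → 84 extensions
total linear extensions = 120

120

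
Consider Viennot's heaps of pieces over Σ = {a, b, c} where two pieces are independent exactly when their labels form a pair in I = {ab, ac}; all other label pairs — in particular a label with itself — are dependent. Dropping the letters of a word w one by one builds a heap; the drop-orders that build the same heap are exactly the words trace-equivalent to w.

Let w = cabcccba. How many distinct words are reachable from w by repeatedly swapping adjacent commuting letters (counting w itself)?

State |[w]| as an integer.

28

#0=c has no predecessor
#1=a has no predecessor
#2=b depends on [0:c]
#3=c depends on [2:b]
#4=c depends on [3:c]
#5=c depends on [4:c]
#6=b depends on [5:c]
#7=a depends on [1:a]
sources: [0:c, 1:a]
N(rest) = Σ N(rest − s) over sources s of rest; N(one piece) = 1:
  size 1 → [6]=1  [7]=1
  size 2 → [1,7]=1  [5,6]=1  [6,7]=2
  size 3 → [1,6,7]=3  [4,5,6]=1  [5,6,7]=3
  size 4 → [1,5,6,7]=6  [3,4,5,6]=1  [4,5,6,7]=4
  size 5 → [1,4,5,6,7]=10  [2,3,4,5,6]=1  [3,4,5,6,7]=5
  size 6 → [0,2,3,4,5,6]=1  [1,3,4,5,6,7]=15  [2,3,4,5,6,7]=6
  first=0(c) contributes 21
  first=1(a) contributes 7
|[w]| = 28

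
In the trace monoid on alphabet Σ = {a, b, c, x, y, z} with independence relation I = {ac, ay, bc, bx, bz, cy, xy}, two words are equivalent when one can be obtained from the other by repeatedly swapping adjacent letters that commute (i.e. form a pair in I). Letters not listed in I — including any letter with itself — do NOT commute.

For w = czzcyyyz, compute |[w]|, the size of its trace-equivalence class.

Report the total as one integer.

piece 0:c — minimal
piece 1:z rests on {0:c}
piece 2:z rests on {1:z}
piece 3:c rests on {2:z}
piece 4:y rests on {2:z}
piece 5:y rests on {4:y}
piece 6:y rests on {5:y}
piece 7:z rests on {3:c, 6:y}
minimal pieces: {0:c}
ways to finish when only these pieces remain (= sum over removing one remaining piece with nothing left below it):
  1 left: {7}→1
  2 left: {3,7}→1  {6,7}→1
  3 left: {3,6,7}→2  {5,6,7}→1
  4 left: {3,5,6,7}→3  {4,5,6,7}→1
  5 left: {3,4,5,6,7}→4
  6 left: {2,3,4,5,6,7}→4
  placing 0:c first → 4 extensions

4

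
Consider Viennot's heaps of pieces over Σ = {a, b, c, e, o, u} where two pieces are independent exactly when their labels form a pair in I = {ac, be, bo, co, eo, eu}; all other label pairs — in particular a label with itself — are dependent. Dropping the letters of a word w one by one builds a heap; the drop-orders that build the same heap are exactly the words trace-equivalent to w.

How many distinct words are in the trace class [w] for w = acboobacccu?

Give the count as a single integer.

126

#0=a has no predecessor
#1=c has no predecessor
#2=b depends on [0:a, 1:c]
#3=o depends on [0:a]
#4=o depends on [3:o]
#5=b depends on [2:b]
#6=a depends on [4:o, 5:b]
#7=c depends on [5:b]
#8=c depends on [7:c]
#9=c depends on [8:c]
#10=u depends on [6:a, 9:c]
sources: [0:a, 1:c]
N(rest) = Σ N(rest − s) over sources s of rest; N(one piece) = 1:
  size 1 → [10]=1
  size 2 → [6,10]=1  [9,10]=1
  size 3 → [4,6,10]=1  [6,9,10]=2  [8,9,10]=1
  size 4 → [3,4,6,10]=1  [4,6,9,10]=3  [6,8,9,10]=3  [7,8,9,10]=1
  size 5 → [3,4,6,9,10]=4  [4,6,8,9,10]=6  [6,7,8,9,10]=4
  size 6 → [3,4,6,8,9,10]=10  [4,6,7,8,9,10]=10  [5,6,7,8,9,10]=4
  size 7 → [2,5,6,7,8,9,10]=4  [3,4,6,7,8,9,10]=20  [4,5,6,7,8,9,10]=14
  size 8 → [1,2,5,6,7,8,9,10]=4  [2,4,5,6,7,8,9,10]=18  [3,4,5,6,7,8,9,10]=34
  size 9 → [1,2,4,5,6,7,8,9,10]=22  [2,3,4,5,6,7,8,9,10]=52
  first=0(a) contributes 74
  first=1(c) contributes 52
|[w]| = 126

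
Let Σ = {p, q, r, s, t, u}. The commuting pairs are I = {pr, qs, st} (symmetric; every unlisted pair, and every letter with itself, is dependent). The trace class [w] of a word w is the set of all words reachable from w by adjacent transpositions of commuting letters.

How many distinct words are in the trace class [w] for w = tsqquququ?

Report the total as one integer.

4

piece 0:t — minimal
piece 1:s — minimal
piece 2:q rests on {0:t}
piece 3:q rests on {2:q}
piece 4:u rests on {1:s, 3:q}
piece 5:q rests on {4:u}
piece 6:u rests on {5:q}
piece 7:q rests on {6:u}
piece 8:u rests on {7:q}
minimal pieces: {0:t, 1:s}
ways to finish when only these pieces remain (= sum over removing one remaining piece with nothing left below it):
  1 left: {8}→1
  2 left: {7,8}→1
  3 left: {6,7,8}→1
  4 left: {5,6,7,8}→1
  5 left: {4,5,6,7,8}→1
  6 left: {1,4,5,6,7,8}→1  {3,4,5,6,7,8}→1
  7 left: {1,3,4,5,6,7,8}→2  {2,3,4,5,6,7,8}→1
  placing 0:t first → 3 extensions
  placing 1:s first → 1 extensions
total linear extensions = 4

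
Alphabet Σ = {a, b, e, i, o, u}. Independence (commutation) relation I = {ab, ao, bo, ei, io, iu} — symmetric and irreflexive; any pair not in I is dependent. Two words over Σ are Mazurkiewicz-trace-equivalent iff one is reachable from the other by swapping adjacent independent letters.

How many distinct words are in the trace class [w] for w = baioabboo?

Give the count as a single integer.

504

0(b) covers ∅
1(a) covers ∅
2(i) covers 0:b, 1:a
3(o) covers ∅
4(a) covers 2:i
5(b) covers 2:i
6(b) covers 5:b
7(o) covers 3:o
8(o) covers 7:o
floor of heap: 0:b, 1:a, 3:o
completions by unplaced set U, small U first (add the entries for U minus each lowest piece of U):
  |U|=1: {4}:1  {6}:1  {8}:1
  |U|=2: {4,6}:2  {4,8}:2  {5,6}:1  {6,8}:2  {7,8}:1
  |U|=3: {3,7,8}:1  {4,5,6}:3  {4,6,8}:6  {4,7,8}:3  {5,6,8}:3  {6,7,8}:3
  |U|=4: {2,4,5,6}:3  {3,4,7,8}:4  {3,6,7,8}:4  {4,5,6,8}:12  {4,6,7,8}:12  {5,6,7,8}:6
  |U|=5: {0,2,4,5,6}:3  {1,2,4,5,6}:3  {2,4,5,6,8}:15  {3,4,6,7,8}:20  {3,5,6,7,8}:10  {4,5,6,7,8}:30
  |U|=6: {0,1,2,4,5,6}:6  {0,2,4,5,6,8}:18  {1,2,4,5,6,8}:18  {2,4,5,6,7,8}:45  {3,4,5,6,7,8}:60
  |U|=7: {0,1,2,4,5,6,8}:42  {0,2,4,5,6,7,8}:63  {1,2,4,5,6,7,8}:63  {2,3,4,5,6,7,8}:105
  start at 0(b): 168
  start at 1(a): 168
  start at 3(o): 168
sum over floor = 504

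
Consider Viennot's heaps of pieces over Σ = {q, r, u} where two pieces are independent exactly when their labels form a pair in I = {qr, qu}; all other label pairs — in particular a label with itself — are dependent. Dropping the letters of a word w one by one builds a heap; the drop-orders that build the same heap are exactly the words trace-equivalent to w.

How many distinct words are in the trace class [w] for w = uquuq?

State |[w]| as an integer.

10

drop 0:u onto floor
drop 1:q onto floor
drop 2:u onto {0:u}
drop 3:u onto {2:u}
drop 4:q onto {1:q}
ground layer = {0:u, 1:q}
drop-orders for the pieces not yet dropped (sum over which currently-grounded one goes next):
  1 to go: {3} 1  {4} 1
  2 to go: {1,4} 1  {2,3} 1  {3,4} 2
  3 to go: {0,2,3} 1  {1,3,4} 3  {2,3,4} 3
  if 0:u drops first: 6 orders
  if 1:q drops first: 4 orders
heap linearizations: 10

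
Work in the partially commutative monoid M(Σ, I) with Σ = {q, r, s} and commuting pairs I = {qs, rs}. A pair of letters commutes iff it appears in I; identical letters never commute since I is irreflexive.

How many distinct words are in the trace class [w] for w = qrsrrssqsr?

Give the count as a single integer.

piece 0:q — minimal
piece 1:r rests on {0:q}
piece 2:s — minimal
piece 3:r rests on {1:r}
piece 4:r rests on {3:r}
piece 5:s rests on {2:s}
piece 6:s rests on {5:s}
piece 7:q rests on {4:r}
piece 8:s rests on {6:s}
piece 9:r rests on {7:q}
minimal pieces: {0:q, 2:s}
ways to finish when only these pieces remain (= sum over removing one remaining piece with nothing left below it):
  1 left: {8}→1  {9}→1
  2 left: {6,8}→1  {7,9}→1  {8,9}→2
  3 left: {4,7,9}→1  {5,6,8}→1  {6,8,9}→3  {7,8,9}→3
  4 left: {2,5,6,8}→1  {3,4,7,9}→1  {4,7,8,9}→4  {5,6,8,9}→4  {6,7,8,9}→6
  5 left: {1,3,4,7,9}→1  {2,5,6,8,9}→5  {3,4,7,8,9}→5  {4,6,7,8,9}→10  {5,6,7,8,9}→10
  6 left: {0,1,3,4,7,9}→1  {1,3,4,7,8,9}→6  {2,5,6,7,8,9}→15  {3,4,6,7,8,9}→15  {4,5,6,7,8,9}→20
  7 left: {0,1,3,4,7,8,9}→7  {1,3,4,6,7,8,9}→21  {2,4,5,6,7,8,9}→35  {3,4,5,6,7,8,9}→35
  8 left: {0,1,3,4,6,7,8,9}→28  {1,3,4,5,6,7,8,9}→56  {2,3,4,5,6,7,8,9}→70
  placing 0:q first → 126 extensions
  placing 2:s first → 84 extensions
total linear extensions = 210

210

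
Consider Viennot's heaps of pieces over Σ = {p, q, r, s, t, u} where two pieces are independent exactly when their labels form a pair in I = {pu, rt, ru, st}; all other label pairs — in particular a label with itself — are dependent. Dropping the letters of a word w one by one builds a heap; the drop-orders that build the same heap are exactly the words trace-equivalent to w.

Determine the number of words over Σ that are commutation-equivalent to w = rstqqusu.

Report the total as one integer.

piece 0:r — minimal
piece 1:s rests on {0:r}
piece 2:t — minimal
piece 3:q rests on {1:s, 2:t}
piece 4:q rests on {3:q}
piece 5:u rests on {4:q}
piece 6:s rests on {5:u}
piece 7:u rests on {6:s}
minimal pieces: {0:r, 2:t}
ways to finish when only these pieces remain (= sum over removing one remaining piece with nothing left below it):
  1 left: {7}→1
  2 left: {6,7}→1
  3 left: {5,6,7}→1
  4 left: {4,5,6,7}→1
  5 left: {3,4,5,6,7}→1
  6 left: {1,3,4,5,6,7}→1  {2,3,4,5,6,7}→1
  placing 0:r first → 2 extensions
  placing 2:t first → 1 extensions
total linear extensions = 3

3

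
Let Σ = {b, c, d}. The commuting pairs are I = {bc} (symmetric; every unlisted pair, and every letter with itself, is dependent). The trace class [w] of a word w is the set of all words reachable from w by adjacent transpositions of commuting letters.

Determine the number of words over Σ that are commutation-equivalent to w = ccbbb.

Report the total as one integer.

10

drop 0:c onto floor
drop 1:c onto {0:c}
drop 2:b onto floor
drop 3:b onto {2:b}
drop 4:b onto {3:b}
ground layer = {0:c, 2:b}
drop-orders for the pieces not yet dropped (sum over which currently-grounded one goes next):
  1 to go: {1} 1  {4} 1
  2 to go: {0,1} 1  {1,4} 2  {3,4} 1
  3 to go: {0,1,4} 3  {1,3,4} 3  {2,3,4} 1
  if 0:c drops first: 4 orders
  if 2:b drops first: 6 orders
heap linearizations: 10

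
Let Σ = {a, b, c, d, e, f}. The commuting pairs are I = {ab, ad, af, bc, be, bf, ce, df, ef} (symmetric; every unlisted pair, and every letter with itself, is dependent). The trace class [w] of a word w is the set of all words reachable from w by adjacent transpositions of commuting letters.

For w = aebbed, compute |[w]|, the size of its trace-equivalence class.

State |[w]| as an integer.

#0=a has no predecessor
#1=e depends on [0:a]
#2=b has no predecessor
#3=b depends on [2:b]
#4=e depends on [1:e]
#5=d depends on [3:b, 4:e]
sources: [0:a, 2:b]
N(rest) = Σ N(rest − s) over sources s of rest; N(one piece) = 1:
  size 1 → [5]=1
  size 2 → [3,5]=1  [4,5]=1
  size 3 → [1,4,5]=1  [2,3,5]=1  [3,4,5]=2
  size 4 → [0,1,4,5]=1  [1,3,4,5]=3  [2,3,4,5]=3
  first=0(a) contributes 6
  first=2(b) contributes 4
|[w]| = 10

10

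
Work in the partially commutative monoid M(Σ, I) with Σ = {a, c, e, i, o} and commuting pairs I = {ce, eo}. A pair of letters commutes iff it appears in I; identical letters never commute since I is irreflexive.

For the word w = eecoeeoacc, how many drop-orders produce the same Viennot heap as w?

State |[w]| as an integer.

35

#0=e has no predecessor
#1=e depends on [0:e]
#2=c has no predecessor
#3=o depends on [2:c]
#4=e depends on [1:e]
#5=e depends on [4:e]
#6=o depends on [3:o]
#7=a depends on [5:e, 6:o]
#8=c depends on [7:a]
#9=c depends on [8:c]
sources: [0:e, 2:c]
N(rest) = Σ N(rest − s) over sources s of rest; N(one piece) = 1:
  size 1 → [9]=1
  size 2 → [8,9]=1
  size 3 → [7,8,9]=1
  size 4 → [5,7,8,9]=1  [6,7,8,9]=1
  size 5 → [3,6,7,8,9]=1  [4,5,7,8,9]=1  [5,6,7,8,9]=2
  size 6 → [1,4,5,7,8,9]=1  [2,3,6,7,8,9]=1  [3,5,6,7,8,9]=3  [4,5,6,7,8,9]=3
  size 7 → [0,1,4,5,7,8,9]=1  [1,4,5,6,7,8,9]=4  [2,3,5,6,7,8,9]=4  [3,4,5,6,7,8,9]=6
  size 8 → [0,1,4,5,6,7,8,9]=5  [1,3,4,5,6,7,8,9]=10  [2,3,4,5,6,7,8,9]=10
  first=0(e) contributes 20
  first=2(c) contributes 15
|[w]| = 35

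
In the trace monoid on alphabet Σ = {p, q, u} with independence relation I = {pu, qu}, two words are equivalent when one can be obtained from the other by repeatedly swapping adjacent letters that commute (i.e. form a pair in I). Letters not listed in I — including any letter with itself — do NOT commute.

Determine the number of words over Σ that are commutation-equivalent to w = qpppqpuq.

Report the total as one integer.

0(q) covers ∅
1(p) covers 0:q
2(p) covers 1:p
3(p) covers 2:p
4(q) covers 3:p
5(p) covers 4:q
6(u) covers ∅
7(q) covers 5:p
floor of heap: 0:q, 6:u
completions by unplaced set U, small U first (add the entries for U minus each lowest piece of U):
  |U|=1: {6}:1  {7}:1
  |U|=2: {5,7}:1  {6,7}:2
  |U|=3: {4,5,7}:1  {5,6,7}:3
  |U|=4: {3,4,5,7}:1  {4,5,6,7}:4
  |U|=5: {2,3,4,5,7}:1  {3,4,5,6,7}:5
  |U|=6: {1,2,3,4,5,7}:1  {2,3,4,5,6,7}:6
  start at 0(q): 7
  start at 6(u): 1
sum over floor = 8

8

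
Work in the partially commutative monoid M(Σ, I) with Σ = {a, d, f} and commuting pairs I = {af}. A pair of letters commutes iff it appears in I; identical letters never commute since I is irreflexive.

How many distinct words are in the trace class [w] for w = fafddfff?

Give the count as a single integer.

3

#0=f has no predecessor
#1=a has no predecessor
#2=f depends on [0:f]
#3=d depends on [1:a, 2:f]
#4=d depends on [3:d]
#5=f depends on [4:d]
#6=f depends on [5:f]
#7=f depends on [6:f]
sources: [0:f, 1:a]
N(rest) = Σ N(rest − s) over sources s of rest; N(one piece) = 1:
  size 1 → [7]=1
  size 2 → [6,7]=1
  size 3 → [5,6,7]=1
  size 4 → [4,5,6,7]=1
  size 5 → [3,4,5,6,7]=1
  size 6 → [1,3,4,5,6,7]=1  [2,3,4,5,6,7]=1
  first=0(f) contributes 2
  first=1(a) contributes 1
|[w]| = 3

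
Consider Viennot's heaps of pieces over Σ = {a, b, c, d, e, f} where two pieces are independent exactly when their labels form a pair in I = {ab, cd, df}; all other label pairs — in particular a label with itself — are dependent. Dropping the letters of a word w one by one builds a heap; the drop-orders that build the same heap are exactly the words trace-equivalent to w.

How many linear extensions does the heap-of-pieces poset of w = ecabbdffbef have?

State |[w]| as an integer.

piece 0:e — minimal
piece 1:c rests on {0:e}
piece 2:a rests on {1:c}
piece 3:b rests on {1:c}
piece 4:b rests on {3:b}
piece 5:d rests on {2:a, 4:b}
piece 6:f rests on {2:a, 4:b}
piece 7:f rests on {6:f}
piece 8:b rests on {5:d, 7:f}
piece 9:e rests on {8:b}
piece 10:f rests on {9:e}
minimal pieces: {0:e}
ways to finish when only these pieces remain (= sum over removing one remaining piece with nothing left below it):
  1 left: {10}→1
  2 left: {9,10}→1
  3 left: {8,9,10}→1
  4 left: {5,8,9,10}→1  {7,8,9,10}→1
  5 left: {5,7,8,9,10}→2  {6,7,8,9,10}→1
  6 left: {5,6,7,8,9,10}→3
  7 left: {2,5,6,7,8,9,10}→3  {4,5,6,7,8,9,10}→3
  8 left: {2,4,5,6,7,8,9,10}→6  {3,4,5,6,7,8,9,10}→3
  9 left: {2,3,4,5,6,7,8,9,10}→9
  placing 0:e first → 9 extensions

9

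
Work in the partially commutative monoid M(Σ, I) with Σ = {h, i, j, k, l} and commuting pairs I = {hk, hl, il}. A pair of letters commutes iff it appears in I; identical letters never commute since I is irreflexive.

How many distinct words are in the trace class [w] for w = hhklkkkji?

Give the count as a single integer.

21

piece 0:h — minimal
piece 1:h rests on {0:h}
piece 2:k — minimal
piece 3:l rests on {2:k}
piece 4:k rests on {3:l}
piece 5:k rests on {4:k}
piece 6:k rests on {5:k}
piece 7:j rests on {1:h, 6:k}
piece 8:i rests on {7:j}
minimal pieces: {0:h, 2:k}
ways to finish when only these pieces remain (= sum over removing one remaining piece with nothing left below it):
  1 left: {8}→1
  2 left: {7,8}→1
  3 left: {1,7,8}→1  {6,7,8}→1
  4 left: {0,1,7,8}→1  {1,6,7,8}→2  {5,6,7,8}→1
  5 left: {0,1,6,7,8}→3  {1,5,6,7,8}→3  {4,5,6,7,8}→1
  6 left: {0,1,5,6,7,8}→6  {1,4,5,6,7,8}→4  {3,4,5,6,7,8}→1
  7 left: {0,1,4,5,6,7,8}→10  {1,3,4,5,6,7,8}→5  {2,3,4,5,6,7,8}→1
  placing 0:h first → 6 extensions
  placing 2:k first → 15 extensions
total linear extensions = 21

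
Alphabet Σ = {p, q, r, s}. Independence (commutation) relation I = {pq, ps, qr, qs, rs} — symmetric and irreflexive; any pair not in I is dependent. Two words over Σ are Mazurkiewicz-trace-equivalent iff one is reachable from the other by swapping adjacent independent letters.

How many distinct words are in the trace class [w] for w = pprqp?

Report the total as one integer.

5

piece 0:p — minimal
piece 1:p rests on {0:p}
piece 2:r rests on {1:p}
piece 3:q — minimal
piece 4:p rests on {2:r}
minimal pieces: {0:p, 3:q}
ways to finish when only these pieces remain (= sum over removing one remaining piece with nothing left below it):
  1 left: {3}→1  {4}→1
  2 left: {2,4}→1  {3,4}→2
  3 left: {1,2,4}→1  {2,3,4}→3
  placing 0:p first → 4 extensions
  placing 3:q first → 1 extensions
total linear extensions = 5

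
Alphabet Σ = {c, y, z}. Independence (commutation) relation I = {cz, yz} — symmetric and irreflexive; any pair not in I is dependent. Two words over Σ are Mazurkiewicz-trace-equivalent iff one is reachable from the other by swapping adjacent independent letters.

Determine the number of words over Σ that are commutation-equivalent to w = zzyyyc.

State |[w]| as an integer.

15

drop 0:z onto floor
drop 1:z onto {0:z}
drop 2:y onto floor
drop 3:y onto {2:y}
drop 4:y onto {3:y}
drop 5:c onto {4:y}
ground layer = {0:z, 2:y}
drop-orders for the pieces not yet dropped (sum over which currently-grounded one goes next):
  1 to go: {1} 1  {5} 1
  2 to go: {0,1} 1  {1,5} 2  {4,5} 1
  3 to go: {0,1,5} 3  {1,4,5} 3  {3,4,5} 1
  4 to go: {0,1,4,5} 6  {1,3,4,5} 4  {2,3,4,5} 1
  if 0:z drops first: 5 orders
  if 2:y drops first: 10 orders
heap linearizations: 15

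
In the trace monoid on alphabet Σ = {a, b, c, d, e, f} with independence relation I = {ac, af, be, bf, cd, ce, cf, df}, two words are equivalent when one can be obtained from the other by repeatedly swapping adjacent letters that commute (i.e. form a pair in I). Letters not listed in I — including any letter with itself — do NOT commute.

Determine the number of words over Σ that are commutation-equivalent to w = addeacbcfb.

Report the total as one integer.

32

piece 0:a — minimal
piece 1:d rests on {0:a}
piece 2:d rests on {1:d}
piece 3:e rests on {2:d}
piece 4:a rests on {3:e}
piece 5:c — minimal
piece 6:b rests on {4:a, 5:c}
piece 7:c rests on {6:b}
piece 8:f rests on {3:e}
piece 9:b rests on {7:c}
minimal pieces: {0:a, 5:c}
ways to finish when only these pieces remain (= sum over removing one remaining piece with nothing left below it):
  1 left: {8}→1  {9}→1
  2 left: {7,9}→1  {8,9}→2
  3 left: {6,7,9}→1  {7,8,9}→3
  4 left: {4,6,7,9}→1  {5,6,7,9}→1  {6,7,8,9}→4
  5 left: {4,5,6,7,9}→2  {4,6,7,8,9}→5  {5,6,7,8,9}→5
  6 left: {3,4,6,7,8,9}→5  {4,5,6,7,8,9}→12
  7 left: {2,3,4,6,7,8,9}→5  {3,4,5,6,7,8,9}→17
  8 left: {1,2,3,4,6,7,8,9}→5  {2,3,4,5,6,7,8,9}→22
  placing 0:a first → 27 extensions
  placing 5:c first → 5 extensions
total linear extensions = 32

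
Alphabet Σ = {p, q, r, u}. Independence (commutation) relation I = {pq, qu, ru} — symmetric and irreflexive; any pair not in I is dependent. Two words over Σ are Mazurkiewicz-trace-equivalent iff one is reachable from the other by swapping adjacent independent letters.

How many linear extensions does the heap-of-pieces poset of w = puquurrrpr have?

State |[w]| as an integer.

drop 0:p onto floor
drop 1:u onto {0:p}
drop 2:q onto floor
drop 3:u onto {1:u}
drop 4:u onto {3:u}
drop 5:r onto {0:p, 2:q}
drop 6:r onto {5:r}
drop 7:r onto {6:r}
drop 8:p onto {4:u, 7:r}
drop 9:r onto {8:p}
ground layer = {0:p, 2:q}
drop-orders for the pieces not yet dropped (sum over which currently-grounded one goes next):
  1 to go: {9} 1
  2 to go: {8,9} 1
  3 to go: {4,8,9} 1  {7,8,9} 1
  4 to go: {3,4,8,9} 1  {4,7,8,9} 2  {6,7,8,9} 1
  5 to go: {1,3,4,8,9} 1  {3,4,7,8,9} 3  {4,6,7,8,9} 3  {5,6,7,8,9} 1
  6 to go: {1,3,4,7,8,9} 4  {2,5,6,7,8,9} 1  {3,4,6,7,8,9} 6  {4,5,6,7,8,9} 4
  7 to go: {1,3,4,6,7,8,9} 10  {2,4,5,6,7,8,9} 5  {3,4,5,6,7,8,9} 10
  8 to go: {1,3,4,5,6,7,8,9} 20  {2,3,4,5,6,7,8,9} 15
  if 0:p drops first: 35 orders
  if 2:q drops first: 20 orders
heap linearizations: 55

55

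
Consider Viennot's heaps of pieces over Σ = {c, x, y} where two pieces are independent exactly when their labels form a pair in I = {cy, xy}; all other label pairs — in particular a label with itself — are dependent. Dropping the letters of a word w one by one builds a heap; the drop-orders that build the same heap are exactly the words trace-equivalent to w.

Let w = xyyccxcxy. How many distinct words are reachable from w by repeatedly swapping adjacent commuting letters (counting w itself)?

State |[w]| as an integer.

0(x) covers ∅
1(y) covers ∅
2(y) covers 1:y
3(c) covers 0:x
4(c) covers 3:c
5(x) covers 4:c
6(c) covers 5:x
7(x) covers 6:c
8(y) covers 2:y
floor of heap: 0:x, 1:y
completions by unplaced set U, small U first (add the entries for U minus each lowest piece of U):
  |U|=1: {7}:1  {8}:1
  |U|=2: {2,8}:1  {6,7}:1  {7,8}:2
  |U|=3: {1,2,8}:1  {2,7,8}:3  {5,6,7}:1  {6,7,8}:3
  |U|=4: {1,2,7,8}:4  {2,6,7,8}:6  {4,5,6,7}:1  {5,6,7,8}:4
  |U|=5: {1,2,6,7,8}:10  {2,5,6,7,8}:10  {3,4,5,6,7}:1  {4,5,6,7,8}:5
  |U|=6: {0,3,4,5,6,7}:1  {1,2,5,6,7,8}:20  {2,4,5,6,7,8}:15  {3,4,5,6,7,8}:6
  |U|=7: {0,3,4,5,6,7,8}:7  {1,2,4,5,6,7,8}:35  {2,3,4,5,6,7,8}:21
  start at 0(x): 56
  start at 1(y): 28
sum over floor = 84

84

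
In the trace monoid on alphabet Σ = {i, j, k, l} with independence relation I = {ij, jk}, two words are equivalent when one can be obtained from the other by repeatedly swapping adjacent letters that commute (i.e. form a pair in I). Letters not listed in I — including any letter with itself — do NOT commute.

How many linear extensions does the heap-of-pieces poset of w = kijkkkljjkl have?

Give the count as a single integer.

piece 0:k — minimal
piece 1:i rests on {0:k}
piece 2:j — minimal
piece 3:k rests on {1:i}
piece 4:k rests on {3:k}
piece 5:k rests on {4:k}
piece 6:l rests on {2:j, 5:k}
piece 7:j rests on {6:l}
piece 8:j rests on {7:j}
piece 9:k rests on {6:l}
piece 10:l rests on {8:j, 9:k}
minimal pieces: {0:k, 2:j}
ways to finish when only these pieces remain (= sum over removing one remaining piece with nothing left below it):
  1 left: {10}→1
  2 left: {8,10}→1  {9,10}→1
  3 left: {7,8,10}→1  {8,9,10}→2
  4 left: {7,8,9,10}→3
  5 left: {6,7,8,9,10}→3
  6 left: {2,6,7,8,9,10}→3  {5,6,7,8,9,10}→3
  7 left: {2,5,6,7,8,9,10}→6  {4,5,6,7,8,9,10}→3
  8 left: {2,4,5,6,7,8,9,10}→9  {3,4,5,6,7,8,9,10}→3
  9 left: {1,3,4,5,6,7,8,9,10}→3  {2,3,4,5,6,7,8,9,10}→12
  placing 0:k first → 15 extensions
  placing 2:j first → 3 extensions
total linear extensions = 18

18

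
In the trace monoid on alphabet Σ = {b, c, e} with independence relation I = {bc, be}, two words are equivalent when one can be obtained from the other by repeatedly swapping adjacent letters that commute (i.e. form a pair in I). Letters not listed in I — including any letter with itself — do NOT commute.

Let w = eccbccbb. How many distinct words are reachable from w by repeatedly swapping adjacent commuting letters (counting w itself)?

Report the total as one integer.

piece 0:e — minimal
piece 1:c rests on {0:e}
piece 2:c rests on {1:c}
piece 3:b — minimal
piece 4:c rests on {2:c}
piece 5:c rests on {4:c}
piece 6:b rests on {3:b}
piece 7:b rests on {6:b}
minimal pieces: {0:e, 3:b}
ways to finish when only these pieces remain (= sum over removing one remaining piece with nothing left below it):
  1 left: {5}→1  {7}→1
  2 left: {4,5}→1  {5,7}→2  {6,7}→1
  3 left: {2,4,5}→1  {3,6,7}→1  {4,5,7}→3  {5,6,7}→3
  4 left: {1,2,4,5}→1  {2,4,5,7}→4  {3,5,6,7}→4  {4,5,6,7}→6
  5 left: {0,1,2,4,5}→1  {1,2,4,5,7}→5  {2,4,5,6,7}→10  {3,4,5,6,7}→10
  6 left: {0,1,2,4,5,7}→6  {1,2,4,5,6,7}→15  {2,3,4,5,6,7}→20
  placing 0:e first → 35 extensions
  placing 3:b first → 21 extensions
total linear extensions = 56

56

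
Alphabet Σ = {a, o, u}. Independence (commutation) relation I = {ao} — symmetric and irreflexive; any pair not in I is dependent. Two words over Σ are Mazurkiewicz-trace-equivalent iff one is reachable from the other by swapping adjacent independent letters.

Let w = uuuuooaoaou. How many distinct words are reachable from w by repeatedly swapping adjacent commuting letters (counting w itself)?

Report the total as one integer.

#0=u has no predecessor
#1=u depends on [0:u]
#2=u depends on [1:u]
#3=u depends on [2:u]
#4=o depends on [3:u]
#5=o depends on [4:o]
#6=a depends on [3:u]
#7=o depends on [5:o]
#8=a depends on [6:a]
#9=o depends on [7:o]
#10=u depends on [8:a, 9:o]
sources: [0:u]
N(rest) = Σ N(rest − s) over sources s of rest; N(one piece) = 1:
  size 1 → [10]=1
  size 2 → [8,10]=1  [9,10]=1
  size 3 → [6,8,10]=1  [7,9,10]=1  [8,9,10]=2
  size 4 → [5,7,9,10]=1  [6,8,9,10]=3  [7,8,9,10]=3
  size 5 → [4,5,7,9,10]=1  [5,7,8,9,10]=4  [6,7,8,9,10]=6
  size 6 → [4,5,7,8,9,10]=5  [5,6,7,8,9,10]=10
  size 7 → [4,5,6,7,8,9,10]=15
  size 8 → [3,4,5,6,7,8,9,10]=15
  size 9 → [2,3,4,5,6,7,8,9,10]=15
  first=0(u) contributes 15

15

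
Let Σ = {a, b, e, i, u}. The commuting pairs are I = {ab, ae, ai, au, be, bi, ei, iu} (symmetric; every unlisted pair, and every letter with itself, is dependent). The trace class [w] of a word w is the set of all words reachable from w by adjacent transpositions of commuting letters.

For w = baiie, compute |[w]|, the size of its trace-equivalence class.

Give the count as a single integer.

60

0(b) covers ∅
1(a) covers ∅
2(i) covers ∅
3(i) covers 2:i
4(e) covers ∅
floor of heap: 0:b, 1:a, 2:i, 4:e
completions by unplaced set U, small U first (add the entries for U minus each lowest piece of U):
  |U|=1: {0}:1  {1}:1  {3}:1  {4}:1
  |U|=2: {0,1}:2  {0,3}:2  {0,4}:2  {1,3}:2  {1,4}:2  {2,3}:1  {3,4}:2
  |U|=3: {0,1,3}:6  {0,1,4}:6  {0,2,3}:3  {0,3,4}:6  {1,2,3}:3  {1,3,4}:6  {2,3,4}:3
  start at 0(b): 12
  start at 1(a): 12
  start at 2(i): 24
  start at 4(e): 12
sum over floor = 60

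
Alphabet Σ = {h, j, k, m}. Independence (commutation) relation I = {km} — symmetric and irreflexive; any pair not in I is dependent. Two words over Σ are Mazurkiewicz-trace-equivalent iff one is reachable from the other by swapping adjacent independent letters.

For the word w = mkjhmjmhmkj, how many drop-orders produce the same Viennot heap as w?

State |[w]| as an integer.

4

piece 0:m — minimal
piece 1:k — minimal
piece 2:j rests on {0:m, 1:k}
piece 3:h rests on {2:j}
piece 4:m rests on {3:h}
piece 5:j rests on {4:m}
piece 6:m rests on {5:j}
piece 7:h rests on {6:m}
piece 8:m rests on {7:h}
piece 9:k rests on {7:h}
piece 10:j rests on {8:m, 9:k}
minimal pieces: {0:m, 1:k}
ways to finish when only these pieces remain (= sum over removing one remaining piece with nothing left below it):
  1 left: {10}→1
  2 left: {8,10}→1  {9,10}→1
  3 left: {8,9,10}→2
  4 left: {7,8,9,10}→2
  5 left: {6,7,8,9,10}→2
  6 left: {5,6,7,8,9,10}→2
  7 left: {4,5,6,7,8,9,10}→2
  8 left: {3,4,5,6,7,8,9,10}→2
  9 left: {2,3,4,5,6,7,8,9,10}→2
  placing 0:m first → 2 extensions
  placing 1:k first → 2 extensions
total linear extensions = 4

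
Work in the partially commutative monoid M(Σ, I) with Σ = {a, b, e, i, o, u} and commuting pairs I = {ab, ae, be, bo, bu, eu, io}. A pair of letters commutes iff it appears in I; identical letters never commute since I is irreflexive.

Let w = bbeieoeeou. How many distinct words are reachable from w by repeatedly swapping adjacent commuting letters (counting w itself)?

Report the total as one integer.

0(b) covers ∅
1(b) covers 0:b
2(e) covers ∅
3(i) covers 1:b, 2:e
4(e) covers 3:i
5(o) covers 4:e
6(e) covers 5:o
7(e) covers 6:e
8(o) covers 7:e
9(u) covers 8:o
floor of heap: 0:b, 2:e
completions by unplaced set U, small U first (add the entries for U minus each lowest piece of U):
  |U|=1: {9}:1
  |U|=2: {8,9}:1
  |U|=3: {7,8,9}:1
  |U|=4: {6,7,8,9}:1
  |U|=5: {5,6,7,8,9}:1
  |U|=6: {4,5,6,7,8,9}:1
  |U|=7: {3,4,5,6,7,8,9}:1
  |U|=8: {1,3,4,5,6,7,8,9}:1  {2,3,4,5,6,7,8,9}:1
  start at 0(b): 2
  start at 2(e): 1
sum over floor = 3

3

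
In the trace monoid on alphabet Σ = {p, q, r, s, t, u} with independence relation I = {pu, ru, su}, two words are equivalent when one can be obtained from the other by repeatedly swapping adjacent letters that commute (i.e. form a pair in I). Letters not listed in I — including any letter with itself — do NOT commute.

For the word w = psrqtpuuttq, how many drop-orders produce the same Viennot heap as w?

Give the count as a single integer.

0(p) covers ∅
1(s) covers 0:p
2(r) covers 1:s
3(q) covers 2:r
4(t) covers 3:q
5(p) covers 4:t
6(u) covers 4:t
7(u) covers 6:u
8(t) covers 5:p, 7:u
9(t) covers 8:t
10(q) covers 9:t
floor of heap: 0:p
completions by unplaced set U, small U first (add the entries for U minus each lowest piece of U):
  |U|=1: {10}:1
  |U|=2: {9,10}:1
  |U|=3: {8,9,10}:1
  |U|=4: {5,8,9,10}:1  {7,8,9,10}:1
  |U|=5: {5,7,8,9,10}:2  {6,7,8,9,10}:1
  |U|=6: {5,6,7,8,9,10}:3
  |U|=7: {4,5,6,7,8,9,10}:3
  |U|=8: {3,4,5,6,7,8,9,10}:3
  |U|=9: {2,3,4,5,6,7,8,9,10}:3
  start at 0(p): 3

3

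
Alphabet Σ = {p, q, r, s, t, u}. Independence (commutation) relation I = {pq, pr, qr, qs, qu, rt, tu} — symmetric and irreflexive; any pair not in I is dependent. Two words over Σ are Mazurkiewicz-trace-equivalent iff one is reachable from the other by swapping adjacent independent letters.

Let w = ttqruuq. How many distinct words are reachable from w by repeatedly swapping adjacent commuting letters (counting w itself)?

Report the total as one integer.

35

#0=t has no predecessor
#1=t depends on [0:t]
#2=q depends on [1:t]
#3=r has no predecessor
#4=u depends on [3:r]
#5=u depends on [4:u]
#6=q depends on [2:q]
sources: [0:t, 3:r]
N(rest) = Σ N(rest − s) over sources s of rest; N(one piece) = 1:
  size 1 → [5]=1  [6]=1
  size 2 → [2,6]=1  [4,5]=1  [5,6]=2
  size 3 → [1,2,6]=1  [2,5,6]=3  [3,4,5]=1  [4,5,6]=3
  size 4 → [0,1,2,6]=1  [1,2,5,6]=4  [2,4,5,6]=6  [3,4,5,6]=4
  size 5 → [0,1,2,5,6]=5  [1,2,4,5,6]=10  [2,3,4,5,6]=10
  first=0(t) contributes 20
  first=3(r) contributes 15
|[w]| = 35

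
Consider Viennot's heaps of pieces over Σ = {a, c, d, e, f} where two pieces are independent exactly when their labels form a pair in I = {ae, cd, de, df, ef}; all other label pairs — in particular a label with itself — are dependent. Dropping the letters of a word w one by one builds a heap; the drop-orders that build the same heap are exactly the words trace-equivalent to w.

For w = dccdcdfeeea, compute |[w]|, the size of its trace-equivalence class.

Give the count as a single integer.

879

drop 0:d onto floor
drop 1:c onto floor
drop 2:c onto {1:c}
drop 3:d onto {0:d}
drop 4:c onto {2:c}
drop 5:d onto {3:d}
drop 6:f onto {4:c}
drop 7:e onto {4:c}
drop 8:e onto {7:e}
drop 9:e onto {8:e}
drop 10:a onto {5:d, 6:f}
ground layer = {0:d, 1:c}
drop-orders for the pieces not yet dropped (sum over which currently-grounded one goes next):
  1 to go: {9} 1  {10} 1
  2 to go: {5,10} 1  {6,10} 1  {8,9} 1  {9,10} 2
  3 to go: {3,5,10} 1  {5,6,10} 2  {5,9,10} 3  {6,9,10} 3  {7,8,9} 1  {8,9,10} 3
  4 to go: {0,3,5,10} 1  {3,5,6,10} 3  {3,5,9,10} 4  {5,6,9,10} 8  {5,8,9,10} 6  {6,8,9,10} 6  {7,8,9,10} 4
  5 to go: {0,3,5,6,10} 4  {0,3,5,9,10} 5  {3,5,6,9,10} 15  {3,5,8,9,10} 10  {5,6,8,9,10} 20  {5,7,8,9,10} 10  {6,7,8,9,10} 10
  6 to go: {0,3,5,6,9,10} 24  {0,3,5,8,9,10} 15  {3,5,6,8,9,10} 45  {3,5,7,8,9,10} 20  {4,6,7,8,9,10} 10  {5,6,7,8,9,10} 40
  7 to go: {0,3,5,6,8,9,10} 84  {0,3,5,7,8,9,10} 35  {2,4,6,7,8,9,10} 10  {3,5,6,7,8,9,10} 105  {4,5,6,7,8,9,10} 50
  8 to go: {0,3,5,6,7,8,9,10} 224  {1,2,4,6,7,8,9,10} 10  {2,4,5,6,7,8,9,10} 60  {3,4,5,6,7,8,9,10} 155
  9 to go: {0,3,4,5,6,7,8,9,10} 379  {1,2,4,5,6,7,8,9,10} 70  {2,3,4,5,6,7,8,9,10} 215
  if 0:d drops first: 285 orders
  if 1:c drops first: 594 orders
heap linearizations: 879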